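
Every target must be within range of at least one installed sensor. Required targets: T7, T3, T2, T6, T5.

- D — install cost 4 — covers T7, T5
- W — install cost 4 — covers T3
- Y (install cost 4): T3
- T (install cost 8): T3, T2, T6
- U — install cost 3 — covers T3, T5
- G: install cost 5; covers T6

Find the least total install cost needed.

This is an integer covering problem.
The greedy cost-per-new-target heuristic would pick U, D, and T for 15, but a cheaper cover exists.
Choose D and T: together they cover T7, T3, T2, T6, T5 — every target.
Total install cost: 4 + 8 = 12.
No cover costs less than 12.

12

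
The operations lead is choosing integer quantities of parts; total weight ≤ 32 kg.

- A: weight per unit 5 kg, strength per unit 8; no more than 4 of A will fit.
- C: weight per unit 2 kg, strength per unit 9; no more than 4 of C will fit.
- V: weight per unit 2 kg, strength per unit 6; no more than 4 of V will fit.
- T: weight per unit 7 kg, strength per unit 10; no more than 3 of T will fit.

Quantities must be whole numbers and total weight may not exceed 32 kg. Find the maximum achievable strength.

Take 3×A, 4×C, and 4×V: weight 31 ≤ 32, strength 3·8 + 4·9 + 4·6 = 84.
C has the best ratio (9/2) and is taken to its limit of 4; remaining capacity is filled optimally with the others.

84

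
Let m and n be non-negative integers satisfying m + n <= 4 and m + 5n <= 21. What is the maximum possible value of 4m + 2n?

16

(m,n)=(4,0): 1·4+1·0=4≤4, 1·4+5·0=4≤21, objective 16.
(m,n)=(3,1): 1·3+1·1=4≤4, 1·3+5·1=8≤21, objective 14.
(m,n)=(3,0): 1·3+1·0=3≤4, 1·3+5·0=3≤21, objective 12.
No feasible integer point exceeds 16.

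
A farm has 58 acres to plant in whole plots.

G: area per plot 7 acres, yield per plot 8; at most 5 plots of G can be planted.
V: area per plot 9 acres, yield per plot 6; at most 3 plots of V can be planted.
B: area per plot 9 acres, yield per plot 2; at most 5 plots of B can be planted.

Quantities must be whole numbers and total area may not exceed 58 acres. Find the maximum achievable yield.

5×G and 2×V: area 53 ≤ 58, yield 5·8 + 2·6 = 52.
4×G and 3×V: area 55 ≤ 58, yield 4·8 + 3·6 = 50.
Best is 52.

52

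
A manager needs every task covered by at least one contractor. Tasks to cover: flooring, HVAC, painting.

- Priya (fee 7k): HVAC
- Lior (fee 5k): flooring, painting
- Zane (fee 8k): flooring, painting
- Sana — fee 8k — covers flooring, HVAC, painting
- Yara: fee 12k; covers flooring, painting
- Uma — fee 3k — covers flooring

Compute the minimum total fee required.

The greedy cost-per-new-task heuristic would pick Lior and Priya for 12, but a cheaper cover exists.
Sana alone covers flooring, HVAC, painting — every task.
Total fee: 8.
No cover costs less than 8.

8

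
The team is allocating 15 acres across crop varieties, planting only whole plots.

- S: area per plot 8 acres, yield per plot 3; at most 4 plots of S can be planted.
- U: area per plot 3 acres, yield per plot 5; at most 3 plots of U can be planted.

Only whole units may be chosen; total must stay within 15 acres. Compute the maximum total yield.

15

Take 3×U: area 9 ≤ 15, yield 3·5 = 15.
U has the best ratio (5/3) and is taken to its limit of 3; remaining capacity is filled optimally with the others.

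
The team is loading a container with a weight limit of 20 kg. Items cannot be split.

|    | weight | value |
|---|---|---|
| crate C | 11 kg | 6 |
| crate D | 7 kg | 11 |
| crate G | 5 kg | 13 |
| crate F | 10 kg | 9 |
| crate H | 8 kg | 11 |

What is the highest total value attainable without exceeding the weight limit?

crate D + crate G + crate H: weight 7 + 5 + 8 = 20 ≤ 20, value 11 + 13 + 11 = 35.
crate G + crate H: weight 5 + 8 = 13 ≤ 20, value 13 + 11 = 24.
crate D + crate G: weight 7 + 5 = 12 ≤ 20, value 11 + 13 = 24.
Best is crate D, crate G, and crate H with total value 35.

35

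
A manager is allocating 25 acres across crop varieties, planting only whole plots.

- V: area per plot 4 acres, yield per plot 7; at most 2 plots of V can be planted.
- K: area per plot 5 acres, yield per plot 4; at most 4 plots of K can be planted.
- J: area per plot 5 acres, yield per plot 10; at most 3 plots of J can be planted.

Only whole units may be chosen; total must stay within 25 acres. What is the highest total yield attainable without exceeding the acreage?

44

J has the best ratio (10/5); taking only J gives at most 3×10 = 30 (stopped by the supply cap of 3).
Mixing does better — 2×V and 3×J: area 23 ≤ 25, yield 2·7 + 3·10 = 44.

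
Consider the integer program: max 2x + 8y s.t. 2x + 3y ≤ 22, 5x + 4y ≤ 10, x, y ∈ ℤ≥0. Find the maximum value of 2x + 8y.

The continuous relaxation peaks at (0, 2.5) with value 20.00; rounding to a feasible lattice point costs some objective.
(x,y)=(0,2): 2·0+3·2=6≤22, 5·0+4·2=8≤10, objective 16.
(x,y)=(1,1): 2·1+3·1=5≤22, 5·1+4·1=9≤10, objective 10.
(x,y)=(0,1): 2·0+3·1=3≤22, 5·0+4·1=4≤10, objective 8.
Maximum is 16 at (x,y)=(0,2).

16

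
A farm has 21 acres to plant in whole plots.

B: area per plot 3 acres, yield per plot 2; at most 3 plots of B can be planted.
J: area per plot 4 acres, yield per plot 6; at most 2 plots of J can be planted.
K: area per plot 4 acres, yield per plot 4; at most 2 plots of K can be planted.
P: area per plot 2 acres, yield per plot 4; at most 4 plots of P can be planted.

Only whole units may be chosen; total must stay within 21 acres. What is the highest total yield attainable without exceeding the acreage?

P has the best ratio (4/2); taking only P gives at most 4×4 = 16 (stopped by the supply cap of 4).
Mixing does better — 2×J, 1×K, and 4×P: area 20 ≤ 21, yield 2·6 + 1·4 + 4·4 = 32.

32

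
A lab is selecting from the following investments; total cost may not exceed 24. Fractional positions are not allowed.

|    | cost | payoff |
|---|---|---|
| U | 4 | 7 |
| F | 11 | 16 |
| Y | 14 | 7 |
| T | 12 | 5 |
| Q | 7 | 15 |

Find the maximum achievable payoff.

38

Allowing fractional choices, the relaxed optimum would be about 39.0, but investments are indivisible.
U + T + Q: cost 4 + 12 + 7 = 23 ≤ 24, payoff 7 + 5 + 15 = 27.
U + F + Q: cost 4 + 11 + 7 = 22 ≤ 24, payoff 7 + 16 + 15 = 38.
F + Q: cost 11 + 7 = 18 ≤ 24, payoff 16 + 15 = 31.
Best is U, F, and Q with total payoff 38.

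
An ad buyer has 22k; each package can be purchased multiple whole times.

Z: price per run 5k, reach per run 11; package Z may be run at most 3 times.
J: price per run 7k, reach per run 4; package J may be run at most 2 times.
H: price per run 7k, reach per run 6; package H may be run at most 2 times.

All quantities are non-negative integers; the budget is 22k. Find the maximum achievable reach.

Z has the best ratio (11/5); taking only Z gives at most 3×11 = 33 (stopped by the supply cap of 3).
Mixing does better — 3×Z and 1×H: price 22 ≤ 22, reach 3·11 + 1·6 = 39.

39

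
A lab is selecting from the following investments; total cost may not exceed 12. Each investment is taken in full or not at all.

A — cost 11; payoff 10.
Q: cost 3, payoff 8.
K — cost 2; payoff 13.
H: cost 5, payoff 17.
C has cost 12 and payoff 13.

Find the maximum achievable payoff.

Treat it as a binary knapsack problem.
Allowing fractional choices, the relaxed optimum would be about 40.2, but investments are indivisible.
Q + K + H: cost 3 + 2 + 5 = 10 ≤ 12, payoff 8 + 13 + 17 = 38.
K + H: cost 2 + 5 = 7 ≤ 12, payoff 13 + 17 = 30.
Q + H: cost 3 + 5 = 8 ≤ 12, payoff 8 + 17 = 25.
Best is Q, K, and H with total payoff 38.

38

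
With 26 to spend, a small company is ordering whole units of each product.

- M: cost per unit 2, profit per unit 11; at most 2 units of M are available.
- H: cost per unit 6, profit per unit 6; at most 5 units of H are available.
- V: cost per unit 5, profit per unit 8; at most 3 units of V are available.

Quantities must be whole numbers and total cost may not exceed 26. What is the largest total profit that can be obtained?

52

Take 2×M, 1×H, and 3×V: cost 25 ≤ 26, profit 2·11 + 1·6 + 3·8 = 52.
M has the best ratio (11/2) and is taken to its limit of 2; remaining capacity is filled optimally with the others.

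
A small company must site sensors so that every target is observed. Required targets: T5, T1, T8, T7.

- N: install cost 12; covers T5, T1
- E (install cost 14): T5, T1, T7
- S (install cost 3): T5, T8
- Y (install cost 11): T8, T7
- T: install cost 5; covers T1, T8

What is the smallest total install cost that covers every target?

17

This is a weighted set-cover instance.
The greedy cost-per-new-target heuristic would pick S, T, and Y for 19, but a cheaper cover exists.
Choose E and S: together they cover T5, T1, T8, T7 — every target.
Total install cost: 14 + 3 = 17.
No cover costs less than 17.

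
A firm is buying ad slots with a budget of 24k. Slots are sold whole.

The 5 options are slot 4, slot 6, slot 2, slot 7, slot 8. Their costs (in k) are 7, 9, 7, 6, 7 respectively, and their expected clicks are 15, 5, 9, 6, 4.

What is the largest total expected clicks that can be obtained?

30

Allowing fractional choices, the relaxed optimum would be about 32.3, but ad slots are indivisible.
slot 4 + slot 2 + slot 7: cost 7 + 7 + 6 = 20 ≤ 24, expected clicks 15 + 9 + 6 = 30.
slot 4 + slot 2 + slot 8: cost 7 + 7 + 7 = 21 ≤ 24, expected clicks 15 + 9 + 4 = 28.
slot 4 + slot 6 + slot 2: cost 7 + 9 + 7 = 23 ≤ 24, expected clicks 15 + 5 + 9 = 29.
Best is slot 4, slot 2, and slot 7 with total expected clicks 30.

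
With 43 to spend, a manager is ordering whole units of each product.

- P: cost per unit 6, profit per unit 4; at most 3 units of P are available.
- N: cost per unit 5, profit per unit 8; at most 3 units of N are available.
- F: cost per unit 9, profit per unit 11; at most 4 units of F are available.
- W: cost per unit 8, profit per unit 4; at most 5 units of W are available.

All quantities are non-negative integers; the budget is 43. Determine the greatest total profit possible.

3×N and 3×F: cost 42 ≤ 43, profit 3·8 + 3·11 = 57.
1×P, 2×N, and 3×F: cost 43 ≤ 43, profit 1·4 + 2·8 + 3·11 = 53.
Best is 57.

57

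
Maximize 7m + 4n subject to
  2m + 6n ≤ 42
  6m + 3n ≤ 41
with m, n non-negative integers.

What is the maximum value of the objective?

(m,n)=(4,5) is feasible, giving 48.
(m,n)=(3,6) is feasible, giving 45.
(m,n)=(4,4) is feasible, giving 44.
(m,n)=(3,5) is feasible, giving 41.
The best lattice point is (4,5), giving 48.

48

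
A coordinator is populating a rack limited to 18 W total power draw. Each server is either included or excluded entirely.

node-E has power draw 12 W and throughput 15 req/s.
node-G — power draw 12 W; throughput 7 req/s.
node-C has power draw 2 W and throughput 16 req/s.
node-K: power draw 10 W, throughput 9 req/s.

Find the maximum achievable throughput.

31

Treat it as a binary knapsack problem.
node-E + node-C: power draw 12 + 2 = 14 ≤ 18, throughput 15 + 16 = 31.
node-C + node-K: power draw 2 + 10 = 12 ≤ 18, throughput 16 + 9 = 25.
Best is node-E and node-C with total throughput 31.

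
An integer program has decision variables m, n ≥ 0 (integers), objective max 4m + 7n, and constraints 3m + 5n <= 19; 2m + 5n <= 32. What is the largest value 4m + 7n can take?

26

The continuous relaxation peaks at (0, 3.8) with value 26.60; rounding to a feasible lattice point costs some objective.
(m,n)=(3,2): 3·3+5·2=19≤19, 2·3+5·2=16≤32, objective 26.
(m,n)=(1,3): 3·1+5·3=18≤19, 2·1+5·3=17≤32, objective 25.
(m,n)=(4,1): 3·4+5·1=17≤19, 2·4+5·1=13≤32, objective 23.
(m,n)=(2,2): 3·2+5·2=16≤19, 2·2+5·2=14≤32, objective 22.
The best lattice point is (3,2), giving 26.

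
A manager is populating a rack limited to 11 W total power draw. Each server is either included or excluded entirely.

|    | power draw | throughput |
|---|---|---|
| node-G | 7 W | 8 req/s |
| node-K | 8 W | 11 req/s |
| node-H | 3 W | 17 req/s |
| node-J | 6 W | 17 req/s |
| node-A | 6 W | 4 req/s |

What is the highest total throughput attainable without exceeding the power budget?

Take node-H and node-J: power draw 3 + 6 = 9 ≤ 11, throughput 17 + 17 = 34.
No other feasible combination does better.

34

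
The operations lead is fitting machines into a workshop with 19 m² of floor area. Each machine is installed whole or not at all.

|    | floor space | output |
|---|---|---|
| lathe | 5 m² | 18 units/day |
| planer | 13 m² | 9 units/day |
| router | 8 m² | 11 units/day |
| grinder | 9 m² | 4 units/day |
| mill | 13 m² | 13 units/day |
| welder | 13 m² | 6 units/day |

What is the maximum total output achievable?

31

lathe + mill: floor space 5 + 13 = 18 ≤ 19, output 18 + 13 = 31.
lathe + router: floor space 5 + 8 = 13 ≤ 19, output 18 + 11 = 29.
lathe + planer: floor space 5 + 13 = 18 ≤ 19, output 18 + 9 = 27.
Best is lathe and mill with total output 31.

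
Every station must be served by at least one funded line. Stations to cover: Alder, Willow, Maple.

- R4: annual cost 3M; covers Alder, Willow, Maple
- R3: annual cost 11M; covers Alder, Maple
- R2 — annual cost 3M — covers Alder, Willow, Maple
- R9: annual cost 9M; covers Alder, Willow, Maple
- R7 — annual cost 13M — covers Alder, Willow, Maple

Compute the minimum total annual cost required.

3

This is an integer covering problem.
R4 alone covers Alder, Willow, Maple — every station.
Total annual cost: 3.
No cover costs less than 3.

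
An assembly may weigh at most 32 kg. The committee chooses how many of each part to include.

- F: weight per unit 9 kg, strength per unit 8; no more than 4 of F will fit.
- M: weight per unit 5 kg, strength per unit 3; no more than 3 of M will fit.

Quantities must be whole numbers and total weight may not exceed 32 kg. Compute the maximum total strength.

3×F and 1×M: weight 32 ≤ 32, strength 3·8 + 1·3 = 27.
3×F: weight 27 ≤ 32, strength 3·8 = 24.
Best is 27.

27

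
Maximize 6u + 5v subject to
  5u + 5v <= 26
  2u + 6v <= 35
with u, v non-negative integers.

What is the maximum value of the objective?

(u,v)=(5,0): 5·5+5·0=25≤26, 2·5+6·0=10≤35, objective 30.
(u,v)=(4,1): 5·4+5·1=25≤26, 2·4+6·1=14≤35, objective 29.
(u,v)=(4,0): 5·4+5·0=20≤26, 2·4+6·0=8≤35, objective 24.
No feasible integer point exceeds 30.

30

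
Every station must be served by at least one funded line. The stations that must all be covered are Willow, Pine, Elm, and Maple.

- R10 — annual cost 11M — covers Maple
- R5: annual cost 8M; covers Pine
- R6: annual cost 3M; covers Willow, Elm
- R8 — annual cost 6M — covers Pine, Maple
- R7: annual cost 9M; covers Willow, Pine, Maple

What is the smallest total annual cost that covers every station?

9

Choose R6 and R8: together they cover Willow, Pine, Elm, Maple — every station.
Total annual cost: 3 + 6 = 9.
No cover costs less than 9.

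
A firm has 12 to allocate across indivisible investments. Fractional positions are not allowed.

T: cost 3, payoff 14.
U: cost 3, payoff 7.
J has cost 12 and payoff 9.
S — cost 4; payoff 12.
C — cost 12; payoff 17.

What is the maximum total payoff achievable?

33

Allowing fractional choices, the relaxed optimum would be about 35.8, but investments are indivisible.
T + S: cost 3 + 4 = 7 ≤ 12, payoff 14 + 12 = 26.
T + U + S: cost 3 + 3 + 4 = 10 ≤ 12, payoff 14 + 7 + 12 = 33.
Best is T, U, and S with total payoff 33.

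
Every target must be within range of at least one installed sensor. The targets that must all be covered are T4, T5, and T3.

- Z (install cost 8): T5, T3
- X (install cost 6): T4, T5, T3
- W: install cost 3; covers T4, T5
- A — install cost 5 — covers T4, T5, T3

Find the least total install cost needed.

This is a weighted set-cover instance.
The greedy cost-per-new-target heuristic would pick W and A for 8, but a cheaper cover exists.
A alone covers T4, T5, T3 — every target.
Total install cost: 5.
No cover costs less than 5.

5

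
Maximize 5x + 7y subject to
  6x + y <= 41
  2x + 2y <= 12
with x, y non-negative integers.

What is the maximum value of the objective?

(x,y)=(0,6): 6·0+1·6=6≤41, 2·0+2·6=12≤12, objective 42.
(x,y)=(1,5): 6·1+1·5=11≤41, 2·1+2·5=12≤12, objective 40.
(x,y)=(0,5): 6·0+1·5=5≤41, 2·0+2·5=10≤12, objective 35.
Maximum is 42 at (x,y)=(0,6).

42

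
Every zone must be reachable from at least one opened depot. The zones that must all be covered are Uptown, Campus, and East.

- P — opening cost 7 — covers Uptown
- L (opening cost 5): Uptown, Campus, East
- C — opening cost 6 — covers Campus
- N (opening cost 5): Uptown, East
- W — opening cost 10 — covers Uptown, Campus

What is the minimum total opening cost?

L alone covers Uptown, Campus, East — every zone.
Total opening cost: 5.

5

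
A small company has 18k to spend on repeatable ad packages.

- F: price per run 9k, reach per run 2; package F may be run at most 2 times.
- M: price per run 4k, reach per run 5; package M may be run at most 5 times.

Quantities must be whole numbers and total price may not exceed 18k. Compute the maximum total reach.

M has the best ratio (5/4); taking only M gives at most 4×5 = 20 (stopped by the price limit).
Optimal: 4×M: price 16 ≤ 18, reach 4·5 = 20.

20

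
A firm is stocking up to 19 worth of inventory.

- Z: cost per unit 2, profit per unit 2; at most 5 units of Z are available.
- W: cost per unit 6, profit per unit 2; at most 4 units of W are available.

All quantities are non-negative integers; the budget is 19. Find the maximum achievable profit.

Take 5×Z and 1×W: cost 16 ≤ 19, profit 5·2 + 1·2 = 12.
Z has the best ratio (2/2) and is taken to its limit of 5; remaining capacity is filled optimally with the others.

12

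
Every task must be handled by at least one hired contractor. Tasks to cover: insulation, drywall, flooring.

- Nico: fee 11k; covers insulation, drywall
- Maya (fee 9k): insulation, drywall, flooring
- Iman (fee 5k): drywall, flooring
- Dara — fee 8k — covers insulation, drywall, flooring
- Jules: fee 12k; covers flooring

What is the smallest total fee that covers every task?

8

The greedy cost-per-new-task heuristic would pick Iman and Dara for 13, but a cheaper cover exists.
Dara alone covers insulation, drywall, flooring — every task.
Total fee: 8.
No cover costs less than 8.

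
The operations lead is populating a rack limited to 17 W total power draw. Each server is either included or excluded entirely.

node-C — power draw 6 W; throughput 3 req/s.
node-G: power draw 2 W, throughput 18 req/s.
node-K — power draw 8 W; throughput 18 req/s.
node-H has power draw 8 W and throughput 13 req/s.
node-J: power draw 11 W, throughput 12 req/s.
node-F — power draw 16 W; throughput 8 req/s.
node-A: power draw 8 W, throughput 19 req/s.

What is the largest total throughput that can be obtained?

40

node-C + node-G + node-K: power draw 6 + 2 + 8 = 16 ≤ 17, throughput 3 + 18 + 18 = 39.
node-C + node-G + node-A: power draw 6 + 2 + 8 = 16 ≤ 17, throughput 3 + 18 + 19 = 40.
Best is node-C, node-G, and node-A with total throughput 40.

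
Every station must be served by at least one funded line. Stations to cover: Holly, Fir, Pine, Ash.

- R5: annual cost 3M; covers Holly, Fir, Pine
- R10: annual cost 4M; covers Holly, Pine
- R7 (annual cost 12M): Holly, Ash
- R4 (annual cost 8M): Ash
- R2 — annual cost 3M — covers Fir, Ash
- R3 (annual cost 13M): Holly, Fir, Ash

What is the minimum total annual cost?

6

Choose R5 and R2: together they cover Holly, Fir, Pine, Ash — every station.
Total annual cost: 3 + 3 = 6.
No cover costs less than 6.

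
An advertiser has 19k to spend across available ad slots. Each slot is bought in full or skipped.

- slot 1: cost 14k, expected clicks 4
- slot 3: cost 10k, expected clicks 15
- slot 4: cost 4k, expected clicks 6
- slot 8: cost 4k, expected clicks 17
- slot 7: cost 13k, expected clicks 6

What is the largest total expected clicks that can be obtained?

38

Take slot 3, slot 4, and slot 8: cost 10 + 4 + 4 = 18 ≤ 19, expected clicks 15 + 6 + 17 = 38.
No other feasible combination does better.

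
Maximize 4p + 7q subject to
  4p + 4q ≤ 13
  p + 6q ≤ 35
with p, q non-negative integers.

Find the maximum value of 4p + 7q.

Relaxing integrality, the LP optimum is 22.75 at (p,q) = (0, 3.25), which is not an integer point.
(p,q)=(0,3) is feasible, giving 21.
(p,q)=(1,2) is feasible, giving 18.
(p,q)=(0,2) is feasible, giving 14.
Maximum is 21 at (p,q)=(0,3).

21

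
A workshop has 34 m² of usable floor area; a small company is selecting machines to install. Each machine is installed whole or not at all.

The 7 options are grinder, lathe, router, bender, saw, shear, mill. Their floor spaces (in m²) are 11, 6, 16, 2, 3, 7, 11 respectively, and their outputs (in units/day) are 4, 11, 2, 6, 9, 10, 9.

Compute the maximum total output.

Allowing fractional choices, the relaxed optimum would be about 46.8, but machines are indivisible.
lathe + bender + saw + shear + mill: floor space 6 + 2 + 3 + 7 + 11 = 29 ≤ 34, output 11 + 6 + 9 + 10 + 9 = 45.
grinder + lathe + bender + saw + shear: floor space 11 + 6 + 2 + 3 + 7 = 29 ≤ 34, output 4 + 11 + 6 + 9 + 10 = 40.
lathe + saw + shear + mill: floor space 6 + 3 + 7 + 11 = 27 ≤ 34, output 11 + 9 + 10 + 9 = 39.
Best is lathe, bender, saw, shear, and mill with total output 45.

45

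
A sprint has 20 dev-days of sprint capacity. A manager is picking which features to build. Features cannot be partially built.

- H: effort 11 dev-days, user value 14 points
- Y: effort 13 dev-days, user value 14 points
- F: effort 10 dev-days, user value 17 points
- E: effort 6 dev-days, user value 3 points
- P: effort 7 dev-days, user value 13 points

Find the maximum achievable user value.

Allowing fractional choices, the relaxed optimum would be about 33.8, but features are indivisible.
F + P: effort 10 + 7 = 17 ≤ 20, user value 17 + 13 = 30.
H + P: effort 11 + 7 = 18 ≤ 20, user value 14 + 13 = 27.
Best is F and P with total user value 30.

30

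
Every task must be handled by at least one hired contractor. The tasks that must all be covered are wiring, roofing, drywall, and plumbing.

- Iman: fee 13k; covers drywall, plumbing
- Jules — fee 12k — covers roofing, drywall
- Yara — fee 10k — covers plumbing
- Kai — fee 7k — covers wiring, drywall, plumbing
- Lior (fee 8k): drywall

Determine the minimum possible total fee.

19

This is a weighted set-cover instance.
Choose Jules and Kai: together they cover wiring, roofing, drywall, plumbing — every task.
Total fee: 12 + 7 = 19.
No cover costs less than 19.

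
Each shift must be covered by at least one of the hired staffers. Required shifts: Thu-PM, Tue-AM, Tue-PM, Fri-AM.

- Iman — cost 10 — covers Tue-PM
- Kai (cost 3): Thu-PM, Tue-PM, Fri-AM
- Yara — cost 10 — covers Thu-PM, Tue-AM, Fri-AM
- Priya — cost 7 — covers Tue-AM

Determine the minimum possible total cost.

10

Choose Kai and Priya: together they cover Thu-PM, Tue-AM, Tue-PM, Fri-AM — every shift.
Total cost: 3 + 7 = 10.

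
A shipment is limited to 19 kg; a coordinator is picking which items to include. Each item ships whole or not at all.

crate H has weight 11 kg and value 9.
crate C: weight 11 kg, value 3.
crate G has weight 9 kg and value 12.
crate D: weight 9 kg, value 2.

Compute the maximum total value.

crate G: weight 9 ≤ 19, value 12.
crate G + crate D: weight 9 + 9 = 18 ≤ 19, value 12 + 2 = 14.
Best is crate G and crate D with total value 14.

14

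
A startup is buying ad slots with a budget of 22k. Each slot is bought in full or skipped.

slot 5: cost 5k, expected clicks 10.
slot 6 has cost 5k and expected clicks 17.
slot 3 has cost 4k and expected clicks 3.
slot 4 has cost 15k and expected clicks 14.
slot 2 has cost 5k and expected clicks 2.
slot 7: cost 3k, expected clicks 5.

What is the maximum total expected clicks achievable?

Take slot 5, slot 6, slot 3, slot 2, and slot 7: cost 5 + 5 + 4 + 5 + 3 = 22 ≤ 22, expected clicks 10 + 17 + 3 + 2 + 5 = 37.
No other feasible combination does better.

37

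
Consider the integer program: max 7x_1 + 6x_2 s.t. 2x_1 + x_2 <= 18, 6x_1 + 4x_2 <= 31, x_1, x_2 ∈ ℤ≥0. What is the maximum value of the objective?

43

(x_1,x_2)=(1,6) is feasible, giving 43.
(x_1,x_2)=(0,7) is feasible, giving 42.
(x_1,x_2)=(1,5) is feasible, giving 37.
No feasible integer point exceeds 43.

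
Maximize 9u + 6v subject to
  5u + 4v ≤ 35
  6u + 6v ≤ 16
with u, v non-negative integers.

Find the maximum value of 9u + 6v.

The continuous relaxation peaks at (2.67, 0) with value 24.00; rounding to a feasible lattice point costs some objective.
(u,v)=(2,0): 5·2+4·0=10≤35, 6·2+6·0=12≤16, objective 18.
(u,v)=(1,1): 5·1+4·1=9≤35, 6·1+6·1=12≤16, objective 15.
Maximum is 18 at (u,v)=(2,0).

18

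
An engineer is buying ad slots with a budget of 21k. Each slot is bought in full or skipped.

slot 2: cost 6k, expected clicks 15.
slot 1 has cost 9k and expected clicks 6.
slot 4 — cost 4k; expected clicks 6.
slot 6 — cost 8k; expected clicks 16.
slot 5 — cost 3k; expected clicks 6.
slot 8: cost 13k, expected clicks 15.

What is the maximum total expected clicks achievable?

43

This is an integer program with binary decision variables.
slot 2 + slot 4 + slot 6: cost 6 + 4 + 8 = 18 ≤ 21, expected clicks 15 + 6 + 16 = 37.
slot 2 + slot 6 + slot 5: cost 6 + 8 + 3 = 17 ≤ 21, expected clicks 15 + 16 + 6 = 37.
slot 2 + slot 4 + slot 6 + slot 5: cost 6 + 4 + 8 + 3 = 21 ≤ 21, expected clicks 15 + 6 + 16 + 6 = 43.
Best is slot 2, slot 4, slot 6, and slot 5 with total expected clicks 43.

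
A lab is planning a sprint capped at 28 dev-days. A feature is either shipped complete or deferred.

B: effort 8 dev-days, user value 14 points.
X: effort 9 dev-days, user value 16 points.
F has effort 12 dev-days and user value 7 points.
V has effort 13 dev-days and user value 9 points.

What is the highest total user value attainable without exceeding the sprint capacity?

30

B + X: effort 8 + 9 = 17 ≤ 28, user value 14 + 16 = 30.
X + F: effort 9 + 12 = 21 ≤ 28, user value 16 + 7 = 23.
X + V: effort 9 + 13 = 22 ≤ 28, user value 16 + 9 = 25.
Best is B and X with total user value 30.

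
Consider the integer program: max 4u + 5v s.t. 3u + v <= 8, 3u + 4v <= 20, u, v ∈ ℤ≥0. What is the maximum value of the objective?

25

(u,v)=(0,5): 3·0+1·5=5≤8, 3·0+4·5=20≤20, objective 25.
(u,v)=(1,4): 3·1+1·4=7≤8, 3·1+4·4=19≤20, objective 24.
(u,v)=(0,4): 3·0+1·4=4≤8, 3·0+4·4=16≤20, objective 20.
No feasible integer point exceeds 25.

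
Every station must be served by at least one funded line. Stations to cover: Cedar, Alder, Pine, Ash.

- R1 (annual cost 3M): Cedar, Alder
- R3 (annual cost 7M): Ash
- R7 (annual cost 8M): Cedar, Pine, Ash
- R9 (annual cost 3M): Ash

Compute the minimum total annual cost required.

The greedy cost-per-new-station heuristic would pick R1, R9, and R7 for 14, but a cheaper cover exists.
Choose R1 and R7: together they cover Cedar, Alder, Pine, Ash — every station.
Total annual cost: 3 + 8 = 11.
No cover costs less than 11.

11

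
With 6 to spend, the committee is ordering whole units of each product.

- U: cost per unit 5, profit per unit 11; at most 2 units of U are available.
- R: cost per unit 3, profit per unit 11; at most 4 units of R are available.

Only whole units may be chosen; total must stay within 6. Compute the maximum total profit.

22

Take 2×R: cost 6 ≤ 6, profit 2·11 = 22.
No other integer combination yields more.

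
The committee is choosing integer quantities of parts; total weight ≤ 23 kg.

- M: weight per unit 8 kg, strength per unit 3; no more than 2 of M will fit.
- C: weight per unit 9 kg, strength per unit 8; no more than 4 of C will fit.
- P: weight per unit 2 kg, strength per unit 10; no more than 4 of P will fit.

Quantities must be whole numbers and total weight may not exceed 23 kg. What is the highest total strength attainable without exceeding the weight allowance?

P has the best ratio (10/2); taking only P gives at most 4×10 = 40 (stopped by the supply cap of 4).
Mixing does better — 1×C and 4×P: weight 17 ≤ 23, strength 1·8 + 4·10 = 48.

48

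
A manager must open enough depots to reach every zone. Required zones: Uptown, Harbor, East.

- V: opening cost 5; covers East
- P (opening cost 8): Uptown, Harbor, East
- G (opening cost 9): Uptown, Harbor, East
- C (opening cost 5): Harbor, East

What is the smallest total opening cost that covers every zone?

8

The greedy cost-per-new-zone heuristic would pick C and P for 13, but a cheaper cover exists.
P alone covers Uptown, Harbor, East — every zone.
Total opening cost: 8.
No cover costs less than 8.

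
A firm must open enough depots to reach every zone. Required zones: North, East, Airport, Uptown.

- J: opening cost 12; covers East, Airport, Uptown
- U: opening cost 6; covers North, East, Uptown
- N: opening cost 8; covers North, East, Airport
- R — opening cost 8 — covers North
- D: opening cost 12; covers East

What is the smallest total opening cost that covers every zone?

14

Choose U and N: together they cover North, East, Airport, Uptown — every zone.
Total opening cost: 6 + 8 = 14.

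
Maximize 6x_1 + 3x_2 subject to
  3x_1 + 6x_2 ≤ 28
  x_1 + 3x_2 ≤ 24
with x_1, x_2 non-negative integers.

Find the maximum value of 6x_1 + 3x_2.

54

Relaxing integrality, the LP optimum is 56.00 at (x_1,x_2) = (9.33, 0), which is not an integer point.
(x_1,x_2)=(9,0): 3·9+6·0=27≤28, 1·9+3·0=9≤24, objective 54.
(x_1,x_2)=(8,0): 3·8+6·0=24≤28, 1·8+3·0=8≤24, objective 48.
No feasible integer point exceeds 54.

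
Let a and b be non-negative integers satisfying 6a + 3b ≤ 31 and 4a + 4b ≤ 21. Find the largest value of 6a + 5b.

Relaxing integrality, the LP optimum is 31.33 at (a,b) = (5.08, 0.167), which is not an integer point.
(a,b)=(5,0): 6·5+3·0=30≤31, 4·5+4·0=20≤21, objective 30.
(a,b)=(4,1): 6·4+3·1=27≤31, 4·4+4·1=20≤21, objective 29.
(a,b)=(4,0): 6·4+3·0=24≤31, 4·4+4·0=16≤21, objective 24.
The best lattice point is (5,0), giving 30.

30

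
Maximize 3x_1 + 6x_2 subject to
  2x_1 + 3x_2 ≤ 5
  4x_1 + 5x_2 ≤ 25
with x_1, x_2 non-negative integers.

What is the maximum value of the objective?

9

(x_1,x_2)=(1,1): 2·1+3·1=5≤5, 4·1+5·1=9≤25, objective 9.
(x_1,x_2)=(0,1): 2·0+3·1=3≤5, 4·0+5·1=5≤25, objective 6.
(x_1,x_2)=(2,0): 2·2+3·0=4≤5, 4·2+5·0=8≤25, objective 6.
(x_1,x_2)=(1,0): 2·1+3·0=2≤5, 4·1+5·0=4≤25, objective 3.
The best lattice point is (1,1), giving 9.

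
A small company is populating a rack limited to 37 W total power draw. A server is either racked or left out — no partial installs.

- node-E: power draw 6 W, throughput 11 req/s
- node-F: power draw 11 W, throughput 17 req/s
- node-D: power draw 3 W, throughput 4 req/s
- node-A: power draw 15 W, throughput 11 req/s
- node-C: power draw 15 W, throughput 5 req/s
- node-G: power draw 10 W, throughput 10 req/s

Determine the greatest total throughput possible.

43

This is an integer program with binary decision variables.
Allowing fractional choices, the relaxed optimum would be about 47.1, but servers are indivisible.
node-E + node-F + node-A: power draw 6 + 11 + 15 = 32 ≤ 37, throughput 11 + 17 + 11 = 39.
node-E + node-F + node-D + node-G: power draw 6 + 11 + 3 + 10 = 30 ≤ 37, throughput 11 + 17 + 4 + 10 = 42.
node-E + node-F + node-D + node-A: power draw 6 + 11 + 3 + 15 = 35 ≤ 37, throughput 11 + 17 + 4 + 11 = 43.
Best is node-E, node-F, node-D, and node-A with total throughput 43.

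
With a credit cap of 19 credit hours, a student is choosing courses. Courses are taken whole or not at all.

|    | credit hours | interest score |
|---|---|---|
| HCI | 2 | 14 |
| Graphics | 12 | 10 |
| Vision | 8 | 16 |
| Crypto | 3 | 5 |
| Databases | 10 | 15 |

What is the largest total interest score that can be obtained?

35

Allowing fractional choices, the relaxed optimum would be about 44.0, but courses are indivisible.
HCI + Crypto + Databases: credit hours 2 + 3 + 10 = 15 ≤ 19, interest score 14 + 5 + 15 = 34.
HCI + Vision + Crypto: credit hours 2 + 8 + 3 = 13 ≤ 19, interest score 14 + 16 + 5 = 35.
Best is HCI, Vision, and Crypto with total interest score 35.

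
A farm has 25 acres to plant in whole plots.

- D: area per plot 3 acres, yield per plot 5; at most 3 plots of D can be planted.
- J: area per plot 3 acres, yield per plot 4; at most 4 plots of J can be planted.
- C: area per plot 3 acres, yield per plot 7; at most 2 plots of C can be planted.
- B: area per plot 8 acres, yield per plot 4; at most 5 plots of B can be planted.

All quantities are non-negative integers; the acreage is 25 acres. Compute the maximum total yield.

41

3×D, 3×J, and 2×C: area 24 ≤ 25, yield 3·5 + 3·4 + 2·7 = 41.
2×D, 4×J, and 2×C: area 24 ≤ 25, yield 2·5 + 4·4 + 2·7 = 40.
Best is 41.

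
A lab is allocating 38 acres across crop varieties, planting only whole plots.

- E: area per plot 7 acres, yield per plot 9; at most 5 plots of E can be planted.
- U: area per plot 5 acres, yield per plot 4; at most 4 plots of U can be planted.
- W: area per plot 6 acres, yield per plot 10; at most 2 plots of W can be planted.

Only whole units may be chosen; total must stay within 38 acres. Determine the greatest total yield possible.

51

W has the best ratio (10/6); taking only W gives at most 2×10 = 20 (stopped by the supply cap of 2).
Mixing does better — 3×E, 1×U, and 2×W: area 38 ≤ 38, yield 3·9 + 1·4 + 2·10 = 51.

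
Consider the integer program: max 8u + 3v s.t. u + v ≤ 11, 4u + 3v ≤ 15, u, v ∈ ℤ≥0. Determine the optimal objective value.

(u,v)=(3,1): 1·3+1·1=4≤11, 4·3+3·1=15≤15, objective 27.
(u,v)=(3,0): 1·3+1·0=3≤11, 4·3+3·0=12≤15, objective 24.
(u,v)=(2,2): 1·2+1·2=4≤11, 4·2+3·2=14≤15, objective 22.
(u,v)=(2,1): 1·2+1·1=3≤11, 4·2+3·1=11≤15, objective 19.
The best lattice point is (3,1), giving 27.

27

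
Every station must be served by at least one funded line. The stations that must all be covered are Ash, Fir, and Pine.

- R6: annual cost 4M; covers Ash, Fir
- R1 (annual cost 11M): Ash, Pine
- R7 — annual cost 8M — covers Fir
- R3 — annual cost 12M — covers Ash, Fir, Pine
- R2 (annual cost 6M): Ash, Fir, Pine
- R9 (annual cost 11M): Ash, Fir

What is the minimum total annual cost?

The greedy cost-per-new-station heuristic would pick R6 and R2 for 10, but a cheaper cover exists.
R2 alone covers Ash, Fir, Pine — every station.
Total annual cost: 6.
No cover costs less than 6.

6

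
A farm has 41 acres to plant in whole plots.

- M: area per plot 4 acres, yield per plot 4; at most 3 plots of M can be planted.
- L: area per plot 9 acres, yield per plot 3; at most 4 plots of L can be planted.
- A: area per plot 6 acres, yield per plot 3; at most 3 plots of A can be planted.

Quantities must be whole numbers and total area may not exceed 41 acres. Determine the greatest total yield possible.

24

Take 3×M, 1×L, and 3×A: area 39 ≤ 41, yield 3·4 + 1·3 + 3·3 = 24.
M has the best ratio (4/4) and is taken to its limit of 3; remaining capacity is filled optimally with the others.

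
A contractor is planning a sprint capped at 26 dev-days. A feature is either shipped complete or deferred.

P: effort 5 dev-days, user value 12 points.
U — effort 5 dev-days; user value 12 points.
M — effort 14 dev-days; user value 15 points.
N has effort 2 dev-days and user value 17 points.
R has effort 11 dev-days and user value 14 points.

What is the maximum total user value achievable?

56

This is a 0-1 knapsack instance.
Take P, U, M, and N: effort 5 + 5 + 14 + 2 = 26 ≤ 26, user value 12 + 12 + 15 + 17 = 56.
No other feasible combination does better.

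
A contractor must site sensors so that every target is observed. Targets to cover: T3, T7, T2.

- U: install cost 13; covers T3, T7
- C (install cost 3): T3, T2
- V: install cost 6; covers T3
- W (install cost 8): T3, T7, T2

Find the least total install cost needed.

The greedy cost-per-new-target heuristic would pick C and W for 11, but a cheaper cover exists.
W alone covers T3, T7, T2 — every target.
Total install cost: 8.
No cover costs less than 8.

8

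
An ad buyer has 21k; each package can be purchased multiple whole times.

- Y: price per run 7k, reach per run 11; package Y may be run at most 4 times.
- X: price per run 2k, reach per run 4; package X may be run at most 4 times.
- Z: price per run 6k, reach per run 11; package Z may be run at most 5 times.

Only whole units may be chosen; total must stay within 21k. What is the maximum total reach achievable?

38

4×X and 2×Z: price 20 ≤ 21, reach 4·4 + 2·11 = 38.
1×Y, 4×X, and 1×Z: price 21 ≤ 21, reach 1·11 + 4·4 + 1·11 = 38.
Best is 38.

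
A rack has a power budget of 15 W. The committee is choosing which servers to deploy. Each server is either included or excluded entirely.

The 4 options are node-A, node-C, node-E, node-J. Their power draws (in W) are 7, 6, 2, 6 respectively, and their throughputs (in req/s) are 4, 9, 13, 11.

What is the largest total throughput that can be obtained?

33

node-C + node-E + node-J: power draw 6 + 2 + 6 = 14 ≤ 15, throughput 9 + 13 + 11 = 33.
node-A + node-E + node-J: power draw 7 + 2 + 6 = 15 ≤ 15, throughput 4 + 13 + 11 = 28.
node-A + node-C + node-E: power draw 7 + 6 + 2 = 15 ≤ 15, throughput 4 + 9 + 13 = 26.
Best is node-C, node-E, and node-J with total throughput 33.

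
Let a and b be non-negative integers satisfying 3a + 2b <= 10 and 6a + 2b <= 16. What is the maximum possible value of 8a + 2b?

20

(a,b)=(2,2) is feasible, giving 20.
(a,b)=(2,1) is feasible, giving 18.
(a,b)=(2,0) is feasible, giving 16.
No feasible integer point exceeds 20.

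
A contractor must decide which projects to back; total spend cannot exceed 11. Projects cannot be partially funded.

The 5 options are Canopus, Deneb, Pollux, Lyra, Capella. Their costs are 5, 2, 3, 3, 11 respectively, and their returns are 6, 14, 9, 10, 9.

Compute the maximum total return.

33

Canopus + Deneb + Pollux: cost 5 + 2 + 3 = 10 ≤ 11, return 6 + 14 + 9 = 29.
Canopus + Deneb + Lyra: cost 5 + 2 + 3 = 10 ≤ 11, return 6 + 14 + 10 = 30.
Deneb + Pollux + Lyra: cost 2 + 3 + 3 = 8 ≤ 11, return 14 + 9 + 10 = 33.
Best is Deneb, Pollux, and Lyra with total return 33.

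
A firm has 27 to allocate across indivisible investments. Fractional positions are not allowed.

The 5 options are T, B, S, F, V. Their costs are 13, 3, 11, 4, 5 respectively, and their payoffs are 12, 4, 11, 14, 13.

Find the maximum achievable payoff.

Allowing fractional choices, the relaxed optimum would be about 45.7, but investments are indivisible.
T + F + V: cost 13 + 4 + 5 = 22 ≤ 27, payoff 12 + 14 + 13 = 39.
B + S + F + V: cost 3 + 11 + 4 + 5 = 23 ≤ 27, payoff 4 + 11 + 14 + 13 = 42.
T + B + F + V: cost 13 + 3 + 4 + 5 = 25 ≤ 27, payoff 12 + 4 + 14 + 13 = 43.
Best is T, B, F, and V with total payoff 43.

43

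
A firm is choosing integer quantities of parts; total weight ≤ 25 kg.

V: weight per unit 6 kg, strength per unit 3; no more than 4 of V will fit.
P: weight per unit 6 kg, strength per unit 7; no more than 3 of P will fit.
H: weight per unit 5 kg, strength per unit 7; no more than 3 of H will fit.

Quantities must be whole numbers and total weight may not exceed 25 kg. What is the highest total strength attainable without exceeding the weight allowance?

This is a bounded integer knapsack.
H has the best ratio (7/5); taking only H gives at most 3×7 = 21 (stopped by the supply cap of 3).
Mixing does better — 1×P and 3×H: weight 21 ≤ 25, strength 1·7 + 3·7 = 28.

28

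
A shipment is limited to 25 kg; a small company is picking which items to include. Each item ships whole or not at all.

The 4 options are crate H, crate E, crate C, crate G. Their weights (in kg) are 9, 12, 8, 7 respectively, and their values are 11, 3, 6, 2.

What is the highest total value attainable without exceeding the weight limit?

19

Take crate H, crate C, and crate G: weight 9 + 8 + 7 = 24 ≤ 25, value 11 + 6 + 2 = 19.
No other feasible combination does better.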